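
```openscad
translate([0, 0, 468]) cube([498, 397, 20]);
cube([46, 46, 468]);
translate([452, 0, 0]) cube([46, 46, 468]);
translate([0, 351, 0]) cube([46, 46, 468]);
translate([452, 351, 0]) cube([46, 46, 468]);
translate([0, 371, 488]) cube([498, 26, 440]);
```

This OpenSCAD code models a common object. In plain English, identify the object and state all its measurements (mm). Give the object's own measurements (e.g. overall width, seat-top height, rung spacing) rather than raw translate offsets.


A chair. The seat is a 498×397×20 mm slab with its top at z = 488 mm, on four 46×46 mm corner legs (flush with the seat edges, standing on z = 0). A flat backrest 26 mm thick, 440 mm tall, spans the full seat width and rises from the seat top along its +y edge, rear face flush with the rear of the seat.


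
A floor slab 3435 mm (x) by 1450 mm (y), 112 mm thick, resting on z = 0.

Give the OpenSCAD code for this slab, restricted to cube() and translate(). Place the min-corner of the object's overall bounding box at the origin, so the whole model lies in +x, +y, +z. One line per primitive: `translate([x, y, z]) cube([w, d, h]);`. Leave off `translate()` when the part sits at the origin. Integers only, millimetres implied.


cube([3435, 1450, 112]);


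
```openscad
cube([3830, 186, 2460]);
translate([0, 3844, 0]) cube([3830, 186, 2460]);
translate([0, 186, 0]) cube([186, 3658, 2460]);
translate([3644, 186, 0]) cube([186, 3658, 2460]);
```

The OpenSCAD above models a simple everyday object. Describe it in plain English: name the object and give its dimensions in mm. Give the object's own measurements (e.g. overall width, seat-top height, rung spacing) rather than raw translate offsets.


The wall frame of a small rectangular building: four walls, each 2460 mm tall and 186 mm thick, enclosing a footprint 3830 mm (x) by 4030 mm (y) outside-to-outside, with no floor or roof. The front and back walls (the −y and +y sides) span the full width; the two side walls fit between them.


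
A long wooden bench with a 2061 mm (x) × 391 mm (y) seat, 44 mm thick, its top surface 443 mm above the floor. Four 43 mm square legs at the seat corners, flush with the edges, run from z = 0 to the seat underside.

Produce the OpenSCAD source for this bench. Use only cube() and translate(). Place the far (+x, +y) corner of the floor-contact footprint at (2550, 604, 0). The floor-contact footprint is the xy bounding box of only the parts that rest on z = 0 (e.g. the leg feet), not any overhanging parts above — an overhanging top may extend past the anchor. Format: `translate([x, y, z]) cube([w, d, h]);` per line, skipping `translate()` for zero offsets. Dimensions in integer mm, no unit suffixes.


// leg_h = 443 − 44 = 399
translate([489, 213, 399]) cube([2061, 391, 44]);
translate([489, 213, 0]) cube([43, 43, 399]);
translate([489, 561, 0]) cube([43, 43, 399]);
translate([2507, 213, 0]) cube([43, 43, 399]);
translate([2507, 561, 0]) cube([43, 43, 399]);


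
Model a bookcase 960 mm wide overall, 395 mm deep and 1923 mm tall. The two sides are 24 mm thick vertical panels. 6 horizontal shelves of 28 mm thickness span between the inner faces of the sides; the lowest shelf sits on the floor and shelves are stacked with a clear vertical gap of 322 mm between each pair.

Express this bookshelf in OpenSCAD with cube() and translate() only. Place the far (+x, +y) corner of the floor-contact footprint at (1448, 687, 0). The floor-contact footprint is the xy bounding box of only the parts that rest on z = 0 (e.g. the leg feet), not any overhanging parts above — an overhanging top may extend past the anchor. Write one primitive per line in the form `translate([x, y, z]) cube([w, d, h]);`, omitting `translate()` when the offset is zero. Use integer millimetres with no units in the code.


translate([488, 292, 0]) cube([24, 395, 1923]);
translate([1424, 292, 0]) cube([24, 395, 1923]);
translate([512, 292, 0]) cube([912, 395, 28]);
translate([512, 292, 350]) cube([912, 395, 28]);
translate([512, 292, 700]) cube([912, 395, 28]);
translate([512, 292, 1050]) cube([912, 395, 28]);
translate([512, 292, 1400]) cube([912, 395, 28]);
translate([512, 292, 1750]) cube([912, 395, 28]);


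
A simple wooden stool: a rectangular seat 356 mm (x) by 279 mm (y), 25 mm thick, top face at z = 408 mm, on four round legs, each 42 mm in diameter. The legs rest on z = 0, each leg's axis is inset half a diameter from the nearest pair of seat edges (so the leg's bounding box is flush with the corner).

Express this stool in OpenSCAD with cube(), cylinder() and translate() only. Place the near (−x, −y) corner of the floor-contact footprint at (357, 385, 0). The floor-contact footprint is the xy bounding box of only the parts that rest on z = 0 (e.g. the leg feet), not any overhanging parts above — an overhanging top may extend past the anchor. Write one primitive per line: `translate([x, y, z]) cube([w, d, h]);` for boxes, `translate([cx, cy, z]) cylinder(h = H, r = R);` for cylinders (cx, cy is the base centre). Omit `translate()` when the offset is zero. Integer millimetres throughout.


translate([357, 385, 383]) cube([356, 279, 25]);
translate([378, 406, 0]) cylinder(h = 383, r = 21);
translate([692, 406, 0]) cylinder(h = 383, r = 21);
translate([378, 643, 0]) cylinder(h = 383, r = 21);
translate([692, 643, 0]) cylinder(h = 383, r = 21);


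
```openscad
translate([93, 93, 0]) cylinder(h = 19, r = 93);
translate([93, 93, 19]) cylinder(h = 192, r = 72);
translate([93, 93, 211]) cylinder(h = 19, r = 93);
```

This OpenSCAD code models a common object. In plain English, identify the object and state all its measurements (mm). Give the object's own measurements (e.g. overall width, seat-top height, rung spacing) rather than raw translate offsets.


A spool: two coaxial disc flanges of radius 93 mm and thickness 19 mm, joined by a core cylinder of radius 72 mm and height 192 mm. The lower flange rests on z = 0 and the three cylinders share a vertical axis.


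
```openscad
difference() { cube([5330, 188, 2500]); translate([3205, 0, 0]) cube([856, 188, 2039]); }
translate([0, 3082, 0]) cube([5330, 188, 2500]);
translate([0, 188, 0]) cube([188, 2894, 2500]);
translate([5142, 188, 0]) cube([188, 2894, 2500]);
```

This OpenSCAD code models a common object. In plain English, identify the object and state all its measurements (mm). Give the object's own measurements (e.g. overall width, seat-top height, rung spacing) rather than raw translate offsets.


A single room: four walls, each 2500 mm tall and 188 mm thick, enclosing an outside footprint 5330×3270 mm (x × y), no floor or roof. The front and back walls (−y and +y sides) run the full x-width; the side walls fit between their inner faces. A door opening 856 mm wide and 2039 mm tall is cut through the front wall from the floor up, its −x edge 3205 mm from the wall's −x end.


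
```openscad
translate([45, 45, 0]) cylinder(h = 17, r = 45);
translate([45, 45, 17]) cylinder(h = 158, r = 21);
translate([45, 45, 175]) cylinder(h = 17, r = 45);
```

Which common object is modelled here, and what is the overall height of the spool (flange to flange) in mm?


A spool. The overall height is 192 mm.

Three coaxial cylinders, large–small–large — a spool. Two 17 mm flanges and a 158 mm core give 17 + 158 + 17 = 192 mm.


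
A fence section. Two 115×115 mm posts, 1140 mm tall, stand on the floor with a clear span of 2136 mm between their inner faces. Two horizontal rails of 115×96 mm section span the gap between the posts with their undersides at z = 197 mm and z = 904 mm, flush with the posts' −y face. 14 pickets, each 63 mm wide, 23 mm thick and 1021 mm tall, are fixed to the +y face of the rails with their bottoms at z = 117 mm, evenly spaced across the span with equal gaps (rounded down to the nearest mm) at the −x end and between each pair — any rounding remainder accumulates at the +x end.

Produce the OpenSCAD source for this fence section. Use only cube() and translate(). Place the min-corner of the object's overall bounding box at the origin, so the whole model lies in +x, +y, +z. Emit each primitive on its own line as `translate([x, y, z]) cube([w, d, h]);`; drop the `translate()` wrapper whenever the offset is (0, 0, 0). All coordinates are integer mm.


cube([115, 115, 1140]);
translate([2251, 0, 0]) cube([115, 115, 1140]);
translate([115, 0, 197]) cube([2136, 115, 96]);
translate([115, 0, 904]) cube([2136, 115, 96]);
translate([198, 115, 117]) cube([63, 23, 1021]);
translate([344, 115, 117]) cube([63, 23, 1021]);
translate([490, 115, 117]) cube([63, 23, 1021]);
translate([636, 115, 117]) cube([63, 23, 1021]);
translate([782, 115, 117]) cube([63, 23, 1021]);
translate([928, 115, 117]) cube([63, 23, 1021]);
translate([1074, 115, 117]) cube([63, 23, 1021]);
translate([1220, 115, 117]) cube([63, 23, 1021]);
translate([1366, 115, 117]) cube([63, 23, 1021]);
translate([1512, 115, 117]) cube([63, 23, 1021]);
translate([1658, 115, 117]) cube([63, 23, 1021]);
translate([1804, 115, 117]) cube([63, 23, 1021]);
translate([1950, 115, 117]) cube([63, 23, 1021]);
translate([2096, 115, 117]) cube([63, 23, 1021]);


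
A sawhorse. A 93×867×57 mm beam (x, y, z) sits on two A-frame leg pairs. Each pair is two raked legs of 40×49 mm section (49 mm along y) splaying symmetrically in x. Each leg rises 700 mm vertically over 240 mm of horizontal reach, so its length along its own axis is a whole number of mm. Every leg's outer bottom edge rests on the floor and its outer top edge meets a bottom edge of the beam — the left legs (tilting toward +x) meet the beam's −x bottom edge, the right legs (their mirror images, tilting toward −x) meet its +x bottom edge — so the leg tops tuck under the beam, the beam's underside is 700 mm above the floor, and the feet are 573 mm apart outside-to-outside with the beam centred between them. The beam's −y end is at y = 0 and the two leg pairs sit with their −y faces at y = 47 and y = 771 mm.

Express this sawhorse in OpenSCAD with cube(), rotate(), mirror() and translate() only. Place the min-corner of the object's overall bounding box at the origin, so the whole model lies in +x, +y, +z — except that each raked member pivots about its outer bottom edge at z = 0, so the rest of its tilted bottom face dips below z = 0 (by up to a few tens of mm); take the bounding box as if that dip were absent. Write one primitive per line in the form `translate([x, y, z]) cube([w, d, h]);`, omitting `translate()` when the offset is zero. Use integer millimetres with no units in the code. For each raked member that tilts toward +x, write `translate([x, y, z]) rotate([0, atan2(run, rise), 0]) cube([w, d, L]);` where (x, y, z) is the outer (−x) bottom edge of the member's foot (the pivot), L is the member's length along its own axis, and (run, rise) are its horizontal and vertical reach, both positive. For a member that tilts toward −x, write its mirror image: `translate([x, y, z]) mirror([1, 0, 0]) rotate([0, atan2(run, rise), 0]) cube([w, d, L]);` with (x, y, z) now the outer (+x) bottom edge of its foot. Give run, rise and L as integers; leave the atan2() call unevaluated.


// leg length = √(240² + 700²) = 740
// right-leg outer foot x = 2·240 + 93 = 573
// beam min-corner = (240, 0, 700)
translate([240, 0, 700]) cube([93, 867, 57]);
translate([0, 47, 0]) rotate([0, atan2(240, 700), 0]) cube([40, 49, 740]);
translate([573, 47, 0]) mirror([1, 0, 0]) rotate([0, atan2(240, 700), 0]) cube([40, 49, 740]);
translate([0, 771, 0]) rotate([0, atan2(240, 700), 0]) cube([40, 49, 740]);
translate([573, 771, 0]) mirror([1, 0, 0]) rotate([0, atan2(240, 700), 0]) cube([40, 49, 740]);


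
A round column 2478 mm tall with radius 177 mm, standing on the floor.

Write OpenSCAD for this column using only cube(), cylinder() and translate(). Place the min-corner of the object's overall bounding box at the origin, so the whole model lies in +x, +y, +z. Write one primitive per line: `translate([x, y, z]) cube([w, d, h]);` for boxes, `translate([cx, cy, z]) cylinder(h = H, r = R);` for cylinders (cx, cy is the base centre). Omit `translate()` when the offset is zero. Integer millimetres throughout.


translate([177, 177, 0]) cylinder(h = 2478, r = 177);


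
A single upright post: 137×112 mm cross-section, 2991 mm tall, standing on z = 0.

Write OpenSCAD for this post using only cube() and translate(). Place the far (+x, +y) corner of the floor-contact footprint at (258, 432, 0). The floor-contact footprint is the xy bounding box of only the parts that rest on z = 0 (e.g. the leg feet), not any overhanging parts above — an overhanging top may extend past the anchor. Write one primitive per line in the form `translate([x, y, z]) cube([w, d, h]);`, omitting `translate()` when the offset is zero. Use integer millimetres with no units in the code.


translate([121, 320, 0]) cube([137, 112, 2991]);


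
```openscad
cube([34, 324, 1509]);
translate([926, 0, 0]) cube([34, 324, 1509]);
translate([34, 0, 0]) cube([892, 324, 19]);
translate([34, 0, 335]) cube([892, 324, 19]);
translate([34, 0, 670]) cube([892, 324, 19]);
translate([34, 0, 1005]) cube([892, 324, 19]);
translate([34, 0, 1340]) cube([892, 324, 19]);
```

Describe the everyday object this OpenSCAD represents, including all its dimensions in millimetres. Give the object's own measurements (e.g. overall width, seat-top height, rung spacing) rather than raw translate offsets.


An open bookshelf. Two side panels, each 34 mm thick, 324 mm deep and 1509 mm tall, stand 960 mm apart (outside-to-outside). Between them sit 5 shelves, each 19 mm thick and 324 mm deep, spanning the full gap between the sides. The bottom shelf rests on the floor (its underside at z = 0) and the clear gap between one shelf's top and the next shelf's underside is 316 mm.


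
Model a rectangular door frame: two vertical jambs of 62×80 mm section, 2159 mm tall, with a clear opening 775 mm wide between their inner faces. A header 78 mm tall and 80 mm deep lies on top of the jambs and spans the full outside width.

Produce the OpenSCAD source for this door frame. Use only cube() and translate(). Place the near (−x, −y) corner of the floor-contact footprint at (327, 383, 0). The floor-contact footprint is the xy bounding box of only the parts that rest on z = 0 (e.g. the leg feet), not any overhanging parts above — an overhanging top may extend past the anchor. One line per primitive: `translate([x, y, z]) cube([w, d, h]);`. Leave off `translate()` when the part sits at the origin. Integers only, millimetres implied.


translate([327, 383, 0]) cube([62, 80, 2159]);
translate([1164, 383, 0]) cube([62, 80, 2159]);
translate([327, 383, 2159]) cube([899, 80, 78]);


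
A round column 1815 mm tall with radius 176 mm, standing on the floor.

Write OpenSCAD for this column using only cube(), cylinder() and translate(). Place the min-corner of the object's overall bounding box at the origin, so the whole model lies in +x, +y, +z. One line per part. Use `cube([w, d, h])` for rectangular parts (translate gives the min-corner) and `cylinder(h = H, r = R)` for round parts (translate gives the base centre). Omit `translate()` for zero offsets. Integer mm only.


translate([176, 176, 0]) cylinder(h = 1815, r = 176);


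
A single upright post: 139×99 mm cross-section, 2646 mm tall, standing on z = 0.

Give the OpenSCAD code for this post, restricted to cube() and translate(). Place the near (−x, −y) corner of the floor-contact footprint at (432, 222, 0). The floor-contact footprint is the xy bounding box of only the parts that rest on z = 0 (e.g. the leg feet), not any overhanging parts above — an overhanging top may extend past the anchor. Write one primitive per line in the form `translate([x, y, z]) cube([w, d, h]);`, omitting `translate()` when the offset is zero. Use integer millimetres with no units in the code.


translate([432, 222, 0]) cube([139, 99, 2646]);


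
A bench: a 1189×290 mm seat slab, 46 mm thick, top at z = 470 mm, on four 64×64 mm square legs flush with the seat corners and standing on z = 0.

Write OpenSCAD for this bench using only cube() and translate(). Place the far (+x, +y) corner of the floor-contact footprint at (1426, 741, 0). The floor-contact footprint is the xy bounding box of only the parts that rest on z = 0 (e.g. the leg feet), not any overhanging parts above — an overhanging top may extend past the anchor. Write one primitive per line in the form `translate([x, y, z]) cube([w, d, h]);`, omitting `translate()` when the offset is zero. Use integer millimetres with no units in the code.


translate([237, 451, 424]) cube([1189, 290, 46]);
translate([237, 451, 0]) cube([64, 64, 424]);
translate([237, 677, 0]) cube([64, 64, 424]);
translate([1362, 451, 0]) cube([64, 64, 424]);
translate([1362, 677, 0]) cube([64, 64, 424]);


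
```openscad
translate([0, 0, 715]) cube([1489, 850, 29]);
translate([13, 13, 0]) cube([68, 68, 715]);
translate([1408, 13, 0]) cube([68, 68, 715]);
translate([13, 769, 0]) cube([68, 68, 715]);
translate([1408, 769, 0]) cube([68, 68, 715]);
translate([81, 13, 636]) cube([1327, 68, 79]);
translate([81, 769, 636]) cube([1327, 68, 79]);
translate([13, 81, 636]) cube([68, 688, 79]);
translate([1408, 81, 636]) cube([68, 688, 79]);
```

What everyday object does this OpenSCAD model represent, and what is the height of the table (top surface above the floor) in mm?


A table. The table height is 744 mm.

A 1489×850×29 slab sits at z = 715 on four 68 mm square posts — a table. The top surface is at 715 + 29 = 744 mm.


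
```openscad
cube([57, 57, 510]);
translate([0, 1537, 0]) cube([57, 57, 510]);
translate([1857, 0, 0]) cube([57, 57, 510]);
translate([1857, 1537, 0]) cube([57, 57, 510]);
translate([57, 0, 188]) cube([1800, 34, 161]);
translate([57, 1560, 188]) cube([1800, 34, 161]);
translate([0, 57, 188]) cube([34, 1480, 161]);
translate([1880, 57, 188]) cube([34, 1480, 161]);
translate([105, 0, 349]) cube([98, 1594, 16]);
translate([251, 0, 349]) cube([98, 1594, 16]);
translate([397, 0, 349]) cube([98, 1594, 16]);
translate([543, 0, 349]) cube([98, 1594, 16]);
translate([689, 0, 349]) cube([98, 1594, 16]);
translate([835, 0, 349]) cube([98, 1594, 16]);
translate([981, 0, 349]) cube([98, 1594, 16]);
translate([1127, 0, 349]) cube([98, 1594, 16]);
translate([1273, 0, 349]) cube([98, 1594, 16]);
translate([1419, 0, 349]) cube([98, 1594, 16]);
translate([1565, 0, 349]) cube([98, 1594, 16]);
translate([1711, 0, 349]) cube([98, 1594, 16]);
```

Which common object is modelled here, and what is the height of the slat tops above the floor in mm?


A bed frame. The slat-top height is 365 mm.

Four posts, four rails, and a row of slats — a bed frame. Slats sit on the rails at z = 188 + 161 = 349; with slat thickness 16, the top is 365 mm.


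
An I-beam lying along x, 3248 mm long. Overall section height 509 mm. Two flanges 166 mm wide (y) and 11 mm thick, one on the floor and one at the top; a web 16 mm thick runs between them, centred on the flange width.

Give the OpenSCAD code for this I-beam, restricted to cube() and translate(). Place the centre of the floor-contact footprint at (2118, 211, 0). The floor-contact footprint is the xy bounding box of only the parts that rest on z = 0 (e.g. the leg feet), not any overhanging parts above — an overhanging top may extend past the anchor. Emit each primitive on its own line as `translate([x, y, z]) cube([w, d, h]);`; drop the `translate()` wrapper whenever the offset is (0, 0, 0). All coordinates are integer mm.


translate([494, 128, 0]) cube([3248, 166, 11]);
translate([494, 203, 11]) cube([3248, 16, 487]);
translate([494, 128, 498]) cube([3248, 166, 11]);


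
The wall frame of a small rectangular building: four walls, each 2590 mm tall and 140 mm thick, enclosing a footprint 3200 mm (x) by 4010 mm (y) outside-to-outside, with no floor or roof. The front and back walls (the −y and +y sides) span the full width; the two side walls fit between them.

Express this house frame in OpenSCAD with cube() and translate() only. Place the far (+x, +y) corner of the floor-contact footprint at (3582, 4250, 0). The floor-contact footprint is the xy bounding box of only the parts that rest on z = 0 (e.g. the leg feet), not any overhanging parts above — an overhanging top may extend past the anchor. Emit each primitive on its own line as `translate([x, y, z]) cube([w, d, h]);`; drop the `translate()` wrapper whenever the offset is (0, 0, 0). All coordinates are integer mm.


translate([382, 240, 0]) cube([3200, 140, 2590]);
translate([382, 4110, 0]) cube([3200, 140, 2590]);
translate([382, 380, 0]) cube([140, 3730, 2590]);
translate([3442, 380, 0]) cube([140, 3730, 2590]);


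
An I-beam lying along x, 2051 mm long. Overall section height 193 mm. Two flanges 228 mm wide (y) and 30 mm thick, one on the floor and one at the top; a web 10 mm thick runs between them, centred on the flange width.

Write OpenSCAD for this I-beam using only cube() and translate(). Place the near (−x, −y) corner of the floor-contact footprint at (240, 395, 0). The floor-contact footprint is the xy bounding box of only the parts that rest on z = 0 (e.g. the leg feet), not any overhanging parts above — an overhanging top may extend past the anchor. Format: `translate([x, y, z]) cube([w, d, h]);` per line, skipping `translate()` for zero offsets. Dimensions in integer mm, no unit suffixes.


translate([240, 395, 0]) cube([2051, 228, 30]);
translate([240, 504, 30]) cube([2051, 10, 133]);
translate([240, 395, 163]) cube([2051, 228, 30]);


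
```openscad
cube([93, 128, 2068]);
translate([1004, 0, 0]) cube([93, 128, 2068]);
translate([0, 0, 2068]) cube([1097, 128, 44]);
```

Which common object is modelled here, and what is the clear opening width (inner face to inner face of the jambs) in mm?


A door frame. The clear opening width is 911 mm.

Two 2068 mm tall posts with a header on top — a door frame. The left jamb is 93 mm wide at x = 0; the right jamb starts at x = 1004. The clear opening is 1004 − 93 = 911 mm.


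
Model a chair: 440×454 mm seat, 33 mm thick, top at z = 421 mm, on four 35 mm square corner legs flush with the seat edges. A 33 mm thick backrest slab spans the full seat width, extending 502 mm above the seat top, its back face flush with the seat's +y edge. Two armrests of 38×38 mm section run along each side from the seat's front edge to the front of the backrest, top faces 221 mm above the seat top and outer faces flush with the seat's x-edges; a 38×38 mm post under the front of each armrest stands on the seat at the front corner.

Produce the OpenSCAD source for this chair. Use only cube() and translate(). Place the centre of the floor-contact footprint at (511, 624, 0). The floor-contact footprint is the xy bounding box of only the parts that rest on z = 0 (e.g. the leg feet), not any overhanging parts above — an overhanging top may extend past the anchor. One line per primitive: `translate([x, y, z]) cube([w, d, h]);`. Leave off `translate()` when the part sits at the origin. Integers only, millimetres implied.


translate([291, 397, 388]) cube([440, 454, 33]);
translate([291, 397, 0]) cube([35, 35, 388]);
translate([696, 397, 0]) cube([35, 35, 388]);
translate([291, 816, 0]) cube([35, 35, 388]);
translate([696, 816, 0]) cube([35, 35, 388]);
translate([291, 818, 421]) cube([440, 33, 502]);
translate([291, 397, 604]) cube([38, 421, 38]);
translate([693, 397, 604]) cube([38, 421, 38]);
translate([291, 397, 421]) cube([38, 38, 183]);
translate([693, 397, 421]) cube([38, 38, 183]);


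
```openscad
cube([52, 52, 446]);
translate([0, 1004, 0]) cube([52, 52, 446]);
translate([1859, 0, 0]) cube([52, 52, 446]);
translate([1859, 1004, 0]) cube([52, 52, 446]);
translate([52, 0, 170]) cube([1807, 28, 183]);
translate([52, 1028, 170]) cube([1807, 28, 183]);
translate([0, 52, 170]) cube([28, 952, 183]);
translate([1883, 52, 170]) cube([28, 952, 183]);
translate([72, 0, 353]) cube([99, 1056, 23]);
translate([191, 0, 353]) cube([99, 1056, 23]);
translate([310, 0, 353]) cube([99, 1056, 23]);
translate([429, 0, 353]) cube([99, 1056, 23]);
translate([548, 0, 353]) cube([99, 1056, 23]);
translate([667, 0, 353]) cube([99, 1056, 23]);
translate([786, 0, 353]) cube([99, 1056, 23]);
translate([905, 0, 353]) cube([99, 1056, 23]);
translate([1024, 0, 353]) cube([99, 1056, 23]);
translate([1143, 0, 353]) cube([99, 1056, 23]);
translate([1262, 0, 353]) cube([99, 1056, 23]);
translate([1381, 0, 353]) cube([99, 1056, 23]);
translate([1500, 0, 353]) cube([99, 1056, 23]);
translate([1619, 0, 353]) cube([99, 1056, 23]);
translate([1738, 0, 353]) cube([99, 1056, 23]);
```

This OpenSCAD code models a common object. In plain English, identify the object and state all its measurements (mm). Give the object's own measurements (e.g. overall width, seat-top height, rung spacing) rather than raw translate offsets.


A bed frame 1911 mm long (x) by 1056 mm wide (y). Four 52×52 mm corner posts, 446 mm tall, at the corners of the footprint. Four rails of 28 mm thickness and 183 mm height run between adjacent posts with their undersides at z = 170 mm, their outer faces flush with the outside of the frame (the two x-running rails run between the posts' inner faces; the two y-running rails run between the posts' inner faces). 15 slats, each 99 mm wide (x) and 23 mm thick, lie across the top of the two x-running rails, running the full 1056 mm width of the frame in y; along x they sit between the end posts with a 20 mm gap after the −x posts and between neighbouring slats, leaving 22 mm before the +x posts.


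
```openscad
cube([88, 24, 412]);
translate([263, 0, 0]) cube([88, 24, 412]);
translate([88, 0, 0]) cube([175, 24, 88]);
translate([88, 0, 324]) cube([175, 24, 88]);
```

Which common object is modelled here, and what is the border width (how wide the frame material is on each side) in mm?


A picture frame. The border width is 88 mm.

Four thin pieces enclosing a rectangular opening — a picture frame. The two full-height stiles are 412 mm tall; the top rail sits at z = 324 and is 88 mm tall, so the border above the opening is 412 − 324 = 88 mm, matching the stile x-width.


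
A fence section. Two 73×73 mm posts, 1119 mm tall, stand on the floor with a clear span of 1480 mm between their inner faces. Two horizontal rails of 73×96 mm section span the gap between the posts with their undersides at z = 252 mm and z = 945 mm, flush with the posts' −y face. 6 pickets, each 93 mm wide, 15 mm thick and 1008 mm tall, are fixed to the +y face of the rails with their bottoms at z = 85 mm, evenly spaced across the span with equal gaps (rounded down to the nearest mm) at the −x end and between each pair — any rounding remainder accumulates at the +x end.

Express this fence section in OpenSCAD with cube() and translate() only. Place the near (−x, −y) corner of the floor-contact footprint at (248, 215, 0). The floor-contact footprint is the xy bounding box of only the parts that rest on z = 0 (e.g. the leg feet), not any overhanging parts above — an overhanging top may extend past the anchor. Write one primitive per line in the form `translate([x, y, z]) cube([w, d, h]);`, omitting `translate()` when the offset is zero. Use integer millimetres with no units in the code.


translate([248, 215, 0]) cube([73, 73, 1119]);
translate([1801, 215, 0]) cube([73, 73, 1119]);
translate([321, 215, 252]) cube([1480, 73, 96]);
translate([321, 215, 945]) cube([1480, 73, 96]);
translate([452, 288, 85]) cube([93, 15, 1008]);
translate([676, 288, 85]) cube([93, 15, 1008]);
translate([900, 288, 85]) cube([93, 15, 1008]);
translate([1124, 288, 85]) cube([93, 15, 1008]);
translate([1348, 288, 85]) cube([93, 15, 1008]);
translate([1572, 288, 85]) cube([93, 15, 1008]);


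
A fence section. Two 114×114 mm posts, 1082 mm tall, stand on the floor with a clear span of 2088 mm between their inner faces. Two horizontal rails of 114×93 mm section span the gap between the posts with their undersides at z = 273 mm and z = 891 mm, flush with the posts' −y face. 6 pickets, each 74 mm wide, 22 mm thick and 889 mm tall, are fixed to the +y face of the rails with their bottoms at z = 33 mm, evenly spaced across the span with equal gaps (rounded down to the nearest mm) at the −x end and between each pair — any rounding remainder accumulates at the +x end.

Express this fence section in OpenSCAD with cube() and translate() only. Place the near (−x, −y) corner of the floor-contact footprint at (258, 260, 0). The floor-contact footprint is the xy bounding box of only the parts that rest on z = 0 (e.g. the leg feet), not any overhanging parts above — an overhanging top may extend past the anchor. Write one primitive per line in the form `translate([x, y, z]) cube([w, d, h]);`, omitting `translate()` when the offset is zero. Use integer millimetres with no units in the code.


translate([258, 260, 0]) cube([114, 114, 1082]);
translate([2460, 260, 0]) cube([114, 114, 1082]);
translate([372, 260, 273]) cube([2088, 114, 93]);
translate([372, 260, 891]) cube([2088, 114, 93]);
translate([606, 374, 33]) cube([74, 22, 889]);
translate([914, 374, 33]) cube([74, 22, 889]);
translate([1222, 374, 33]) cube([74, 22, 889]);
translate([1530, 374, 33]) cube([74, 22, 889]);
translate([1838, 374, 33]) cube([74, 22, 889]);
translate([2146, 374, 33]) cube([74, 22, 889]);


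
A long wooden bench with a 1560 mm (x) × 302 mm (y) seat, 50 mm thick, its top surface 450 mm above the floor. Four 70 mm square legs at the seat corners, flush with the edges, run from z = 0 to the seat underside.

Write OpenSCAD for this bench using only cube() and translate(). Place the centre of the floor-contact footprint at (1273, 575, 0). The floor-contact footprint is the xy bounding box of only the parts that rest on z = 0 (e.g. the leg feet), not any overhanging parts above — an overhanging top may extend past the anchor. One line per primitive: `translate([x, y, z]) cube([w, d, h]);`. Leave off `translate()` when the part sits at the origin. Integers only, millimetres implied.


translate([493, 424, 400]) cube([1560, 302, 50]);
translate([493, 424, 0]) cube([70, 70, 400]);
translate([493, 656, 0]) cube([70, 70, 400]);
translate([1983, 424, 0]) cube([70, 70, 400]);
translate([1983, 656, 0]) cube([70, 70, 400]);


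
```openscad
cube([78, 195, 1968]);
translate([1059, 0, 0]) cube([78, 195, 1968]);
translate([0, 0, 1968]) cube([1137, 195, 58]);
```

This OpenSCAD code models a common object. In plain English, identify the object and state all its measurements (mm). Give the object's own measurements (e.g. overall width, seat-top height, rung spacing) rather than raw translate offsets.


A door frame. The clear opening is 981 mm wide and 1968 mm high. Two 78 mm wide jambs, 195 mm deep, stand either side of the opening from the floor to the top of the opening. A 58 mm thick head sits across the top of both jambs, spanning the full outside width of the frame.


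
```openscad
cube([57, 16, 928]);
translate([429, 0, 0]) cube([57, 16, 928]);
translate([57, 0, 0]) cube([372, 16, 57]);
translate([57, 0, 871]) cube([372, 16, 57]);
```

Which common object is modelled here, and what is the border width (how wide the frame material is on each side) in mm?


A picture frame. The border width is 57 mm.

Four thin pieces enclosing a rectangular opening — a picture frame. The two full-height stiles are 928 mm tall; the top rail sits at z = 871 and is 57 mm tall, so the border above the opening is 928 − 871 = 57 mm, matching the stile x-width.


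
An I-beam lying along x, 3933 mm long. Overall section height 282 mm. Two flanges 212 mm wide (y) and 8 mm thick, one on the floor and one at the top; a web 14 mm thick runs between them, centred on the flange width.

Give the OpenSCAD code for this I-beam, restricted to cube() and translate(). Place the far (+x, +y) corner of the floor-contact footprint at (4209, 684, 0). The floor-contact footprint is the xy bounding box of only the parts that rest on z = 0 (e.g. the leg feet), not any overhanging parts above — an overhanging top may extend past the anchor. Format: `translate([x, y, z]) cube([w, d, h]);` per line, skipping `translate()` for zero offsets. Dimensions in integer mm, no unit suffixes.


translate([276, 472, 0]) cube([3933, 212, 8]);
translate([276, 571, 8]) cube([3933, 14, 266]);
translate([276, 472, 274]) cube([3933, 212, 8]);


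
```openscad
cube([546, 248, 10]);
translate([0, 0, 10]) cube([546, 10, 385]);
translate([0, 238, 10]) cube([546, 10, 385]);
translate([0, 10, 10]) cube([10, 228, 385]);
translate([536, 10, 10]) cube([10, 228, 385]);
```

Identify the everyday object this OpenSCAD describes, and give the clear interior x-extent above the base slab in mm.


An open box. The internal width is 526 mm.

A 546×248 base slab with four walls standing on it — an open box. The base is 546 mm wide and the walls are 10 mm thick, so the internal width is 546 − 2 × 10 = 526 mm.


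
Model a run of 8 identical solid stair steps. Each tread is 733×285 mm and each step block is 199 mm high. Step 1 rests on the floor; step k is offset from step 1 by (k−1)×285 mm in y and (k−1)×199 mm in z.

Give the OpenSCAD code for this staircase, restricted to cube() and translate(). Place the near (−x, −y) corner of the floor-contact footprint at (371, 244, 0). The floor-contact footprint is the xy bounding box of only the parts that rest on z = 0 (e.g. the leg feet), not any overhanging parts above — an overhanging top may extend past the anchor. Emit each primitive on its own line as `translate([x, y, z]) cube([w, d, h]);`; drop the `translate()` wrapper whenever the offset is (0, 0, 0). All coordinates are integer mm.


translate([371, 244, 0]) cube([733, 285, 199]);
translate([371, 529, 199]) cube([733, 285, 199]);
translate([371, 814, 398]) cube([733, 285, 199]);
translate([371, 1099, 597]) cube([733, 285, 199]);
translate([371, 1384, 796]) cube([733, 285, 199]);
translate([371, 1669, 995]) cube([733, 285, 199]);
translate([371, 1954, 1194]) cube([733, 285, 199]);
translate([371, 2239, 1393]) cube([733, 285, 199]);


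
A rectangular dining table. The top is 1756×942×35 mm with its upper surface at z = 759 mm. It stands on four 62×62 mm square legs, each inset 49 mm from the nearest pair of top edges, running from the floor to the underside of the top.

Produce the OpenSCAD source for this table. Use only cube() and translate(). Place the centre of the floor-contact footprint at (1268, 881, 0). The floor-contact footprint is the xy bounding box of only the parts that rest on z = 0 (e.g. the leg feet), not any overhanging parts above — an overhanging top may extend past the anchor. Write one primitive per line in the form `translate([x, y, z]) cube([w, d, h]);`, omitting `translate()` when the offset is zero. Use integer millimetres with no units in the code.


translate([390, 410, 724]) cube([1756, 942, 35]);
translate([439, 459, 0]) cube([62, 62, 724]);
translate([2035, 459, 0]) cube([62, 62, 724]);
translate([439, 1241, 0]) cube([62, 62, 724]);
translate([2035, 1241, 0]) cube([62, 62, 724]);


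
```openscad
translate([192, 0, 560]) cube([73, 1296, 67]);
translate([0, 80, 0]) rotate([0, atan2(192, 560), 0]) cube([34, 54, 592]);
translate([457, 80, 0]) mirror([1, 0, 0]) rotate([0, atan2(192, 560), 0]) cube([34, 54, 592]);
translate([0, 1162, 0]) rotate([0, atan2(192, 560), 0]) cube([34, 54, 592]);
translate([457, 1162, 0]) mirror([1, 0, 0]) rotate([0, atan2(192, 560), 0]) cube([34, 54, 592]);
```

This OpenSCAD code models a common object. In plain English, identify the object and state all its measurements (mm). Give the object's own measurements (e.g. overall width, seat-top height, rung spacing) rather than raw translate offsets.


A sawhorse. A 73×1296×67 mm beam (x, y, z) sits on two A-frame leg pairs. Each pair is two raked legs of 34×54 mm section (54 mm along y) splaying symmetrically in x. Each leg rises 560 mm vertically over 192 mm of horizontal reach and is 592 mm long along its own axis. Every leg's outer bottom edge rests on the floor and its outer top edge meets a bottom edge of the beam — the left legs (tilting toward +x) meet the beam's −x bottom edge, the right legs (their mirror images, tilting toward −x) meet its +x bottom edge — so the leg tops tuck under the beam, the beam's underside is 560 mm above the floor, and the feet are 457 mm apart outside-to-outside with the beam centred between them. The two leg pairs are set in 80 mm from either end of the beam.


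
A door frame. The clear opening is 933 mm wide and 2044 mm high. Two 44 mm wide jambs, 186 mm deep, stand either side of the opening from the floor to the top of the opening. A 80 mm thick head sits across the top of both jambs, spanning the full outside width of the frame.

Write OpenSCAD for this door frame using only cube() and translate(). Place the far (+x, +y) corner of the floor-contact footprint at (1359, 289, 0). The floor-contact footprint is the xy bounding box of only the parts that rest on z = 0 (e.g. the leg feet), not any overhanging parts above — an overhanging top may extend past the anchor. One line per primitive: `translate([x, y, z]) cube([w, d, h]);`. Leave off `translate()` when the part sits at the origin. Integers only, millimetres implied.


translate([338, 103, 0]) cube([44, 186, 2044]);
translate([1315, 103, 0]) cube([44, 186, 2044]);
translate([338, 103, 2044]) cube([1021, 186, 80]);


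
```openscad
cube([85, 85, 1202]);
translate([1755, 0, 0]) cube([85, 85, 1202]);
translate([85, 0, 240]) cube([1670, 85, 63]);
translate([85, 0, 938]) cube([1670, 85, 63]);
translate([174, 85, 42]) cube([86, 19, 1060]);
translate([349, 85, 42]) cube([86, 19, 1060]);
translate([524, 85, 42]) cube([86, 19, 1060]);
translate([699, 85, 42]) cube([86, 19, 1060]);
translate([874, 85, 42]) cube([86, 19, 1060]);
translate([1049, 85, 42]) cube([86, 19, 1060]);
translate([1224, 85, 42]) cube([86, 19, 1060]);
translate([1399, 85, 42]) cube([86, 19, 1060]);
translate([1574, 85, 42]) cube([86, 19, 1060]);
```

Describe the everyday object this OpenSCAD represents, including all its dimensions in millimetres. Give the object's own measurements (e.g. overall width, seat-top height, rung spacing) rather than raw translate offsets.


A fence section. Two 85×85 mm posts, 1202 mm tall, stand on the floor with a clear span of 1670 mm between their inner faces. Two horizontal rails of 85×63 mm section span the gap between the posts with their undersides at z = 240 mm and z = 938 mm, flush with the posts' −y face. 9 pickets, each 86 mm wide, 19 mm thick and 1060 mm tall, are fixed to the +y face of the rails with their bottoms at z = 42 mm, spaced across the span with a 89 mm gap after the −x post and between neighbouring pickets, with 95 mm left before the +x post.


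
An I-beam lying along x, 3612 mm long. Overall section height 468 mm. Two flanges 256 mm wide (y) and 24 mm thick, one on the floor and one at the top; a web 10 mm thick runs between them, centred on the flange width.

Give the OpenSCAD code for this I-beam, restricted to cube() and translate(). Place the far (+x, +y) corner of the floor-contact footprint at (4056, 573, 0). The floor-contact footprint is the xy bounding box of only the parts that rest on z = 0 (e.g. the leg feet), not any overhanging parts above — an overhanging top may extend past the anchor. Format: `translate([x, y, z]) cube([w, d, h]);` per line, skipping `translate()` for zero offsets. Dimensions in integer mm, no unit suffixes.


translate([444, 317, 0]) cube([3612, 256, 24]);
translate([444, 440, 24]) cube([3612, 10, 420]);
translate([444, 317, 444]) cube([3612, 256, 24]);


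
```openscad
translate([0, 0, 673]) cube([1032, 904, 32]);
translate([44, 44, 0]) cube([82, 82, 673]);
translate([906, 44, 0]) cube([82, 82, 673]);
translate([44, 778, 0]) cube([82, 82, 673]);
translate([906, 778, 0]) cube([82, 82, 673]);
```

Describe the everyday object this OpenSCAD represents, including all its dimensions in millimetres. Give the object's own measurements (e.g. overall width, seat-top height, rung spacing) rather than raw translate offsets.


A rectangular dining table. The top is 1032×904×32 mm with its upper surface at z = 705 mm. It stands on four 82×82 mm square legs, each inset 44 mm from the nearest pair of top edges, running from the floor to the underside of the top.
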